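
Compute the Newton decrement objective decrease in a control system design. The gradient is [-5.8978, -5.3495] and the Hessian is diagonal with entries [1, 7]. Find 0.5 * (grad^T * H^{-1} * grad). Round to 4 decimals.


Step 1: H is diagonal, so H^(-1) * g = [-5.8978, -0.7642].
Step 2: g^T H^(-1) g = sum_i g_i^2 / H_ii
  = (-5.8978)^2/1 + (-5.3495)^2/7
  = 34.784 + 4.0882 = 38.8722
Step 3: Objective decrease = 0.5 * g^T H^(-1) g = 19.4361


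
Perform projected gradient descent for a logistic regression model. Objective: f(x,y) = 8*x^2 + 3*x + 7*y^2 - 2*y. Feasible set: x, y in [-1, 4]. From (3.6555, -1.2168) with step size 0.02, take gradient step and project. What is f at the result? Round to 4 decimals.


Step 1: Compute gradient at (3.6555, -1.2168).
grad_x = 2*8*3.6555 + 3 = 61.488
grad_y = 2*7*-1.2168 - 2 = -19.0352
Step 2: Gradient step.
x_raw = 3.6555 - 0.02*61.488 = 2.4257
y_raw = -1.2168 - 0.02*-19.0352 = -0.8361
Step 3: Project onto [-1, 4].
x_proj = clip(2.4257) = 2.4257
y_proj = clip(-0.8361) = -0.8361
Step 4: Evaluate f.
f(2.4257, -0.8361) = 60.9165


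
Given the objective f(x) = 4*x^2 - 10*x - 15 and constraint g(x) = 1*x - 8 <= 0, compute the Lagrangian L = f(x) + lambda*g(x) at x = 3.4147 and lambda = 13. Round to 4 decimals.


Step 1: Evaluate f(x).
f(3.4147) = 4*3.4147^2 - 10*3.4147 - 15 = -2.5063
Step 2: Evaluate g(x).
g(3.4147) = 1*3.4147 - 8 = -4.5853
Step 3: Compute Lagrangian.
L = -2.5063 + 13*-4.5853 = -62.1152


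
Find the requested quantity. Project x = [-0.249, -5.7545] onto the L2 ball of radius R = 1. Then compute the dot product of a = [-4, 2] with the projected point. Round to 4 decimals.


Step 1: Compute ||x|| (intermediates to 6 decimals).
||x|| = sqrt((-0.249)^2 + (-5.7545)^2) = 5.759885
Step 2: Project.
Since ||x|| > R, scale = R/||x|| = 1/5.759885 = 0.173615, proj(x) = scale * x
proj(x) = [-0.04323, -0.999068]
Step 3: Dot product.
a^T * proj(x) = -4*(-0.04323) + 2*(-0.999068) = -1.8252


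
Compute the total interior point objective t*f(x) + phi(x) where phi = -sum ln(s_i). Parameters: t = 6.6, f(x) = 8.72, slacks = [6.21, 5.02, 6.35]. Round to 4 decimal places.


Step 1: Compute log-barrier.
ln values: [1.8262, 1.6134, 1.8485]
phi = -(1.8262 + 1.6134 + 1.8485) = -5.288
Step 2: Compute augmented objective.
t*f(x) = 6.6*8.72 = 57.552
Total = 57.552 - 5.288 = 52.264


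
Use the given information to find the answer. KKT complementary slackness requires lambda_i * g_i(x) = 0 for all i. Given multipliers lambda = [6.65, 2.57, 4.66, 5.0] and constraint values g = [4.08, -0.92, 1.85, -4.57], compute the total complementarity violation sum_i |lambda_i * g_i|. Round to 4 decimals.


KKT complementary slackness check:
lambda_1 * g_1 = 6.65 * 4.08 = 27.132
lambda_2 * g_2 = 2.57 * -0.92 = -2.3644
lambda_3 * g_3 = 4.66 * 1.85 = 8.621
lambda_4 * g_4 = 5.0 * -4.57 = -22.85
Total violation = 27.132 + 2.3644 + 8.621 + 22.85 = 60.9674


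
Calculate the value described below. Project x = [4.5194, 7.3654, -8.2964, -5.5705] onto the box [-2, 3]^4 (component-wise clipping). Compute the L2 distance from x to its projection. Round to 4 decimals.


Project each component onto [-2, 3].
clip(4.5194) = 3.0, clip(7.3654) = 3.0, clip(-8.2964) = -2.0, clip(-5.5705) = -2.0
Projection = [3.0, 3.0, -2.0, -2.0]
Squared diffs: [2.3086, 19.0567, 39.6447, 12.7485]
Distance = sqrt(73.7585) = 8.5883


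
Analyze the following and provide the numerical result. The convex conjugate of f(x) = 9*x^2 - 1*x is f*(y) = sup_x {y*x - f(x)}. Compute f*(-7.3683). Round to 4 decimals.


f*(y) = sup_x {y*x - a*x^2 - b*x} = sup_x {(y-b)*x - a*x^2}
FOC: (y - b) - 2a*x = 0 => x* = (y - b)/(2a)
x* = (-7.3683 + 1)/(2*9) = -0.3538
f*(-7.3683) = (y-b)^2/(4a) = (-7.3683 + 1)^2/(4*9)
= 40.5552/36 = 1.1265


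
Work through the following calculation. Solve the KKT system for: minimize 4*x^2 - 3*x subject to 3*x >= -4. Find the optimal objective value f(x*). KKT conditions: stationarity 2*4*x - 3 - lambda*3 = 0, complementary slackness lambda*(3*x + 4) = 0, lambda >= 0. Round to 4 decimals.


Step 1: Try lambda = 0 (constraint inactive).
Stationarity: 2*4*x - 3 = 0
x* = 3/(2*4) = 0.375
Check constraint: 3*0.375 = 1.125 >= -4 -- satisfied.
Step 2: Compute optimal value.
f(x*) = 4*0.375^2 - 3*0.375 = -0.5625


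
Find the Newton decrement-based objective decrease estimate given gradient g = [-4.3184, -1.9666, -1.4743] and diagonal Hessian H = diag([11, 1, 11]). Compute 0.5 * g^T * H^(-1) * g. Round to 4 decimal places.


Step 1: H is diagonal, so H^(-1) * g = [-0.3926, -1.9666, -0.134].
Step 2: g^T H^(-1) g = sum_i g_i^2 / H_ii
  = (-4.3184)^2/11 + (-1.9666)^2/1 + (-1.4743)^2/11
  = 1.6953 + 3.8675 + 0.1976 = 5.7604
Step 3: Objective decrease = 0.5 * g^T H^(-1) g = 2.8802


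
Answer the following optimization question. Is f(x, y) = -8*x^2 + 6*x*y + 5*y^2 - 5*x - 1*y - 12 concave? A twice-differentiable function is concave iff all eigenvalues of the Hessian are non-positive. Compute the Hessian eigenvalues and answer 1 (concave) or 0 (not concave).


The Hessian of f(x,y) = -8*x^2 + 6*x*y + 5*y^2 - 5*x - 1*y - 12 is:
H = [[-16, 6], [6, 10]]
Trace = -16 + 10 = -6
Determinant = -16*10 - (6)^2 = -196
Discriminant = (-6)^2 - 4*-196 = 820.0
Eigenvalues: lambda_1 = -17.3178, lambda_2 = 11.3178
The function is not concave.

0


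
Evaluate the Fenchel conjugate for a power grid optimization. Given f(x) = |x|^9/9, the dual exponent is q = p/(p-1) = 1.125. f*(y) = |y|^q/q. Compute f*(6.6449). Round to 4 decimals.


The conjugate exponent q satisfies 1/p + 1/q = 1.
p = 9, so q = 9/(9 - 1) = 1.125
|y|^q = 6.6449^1.125 = 8.4198
f*(6.6449) = 8.4198 / 1.125 = 7.4842


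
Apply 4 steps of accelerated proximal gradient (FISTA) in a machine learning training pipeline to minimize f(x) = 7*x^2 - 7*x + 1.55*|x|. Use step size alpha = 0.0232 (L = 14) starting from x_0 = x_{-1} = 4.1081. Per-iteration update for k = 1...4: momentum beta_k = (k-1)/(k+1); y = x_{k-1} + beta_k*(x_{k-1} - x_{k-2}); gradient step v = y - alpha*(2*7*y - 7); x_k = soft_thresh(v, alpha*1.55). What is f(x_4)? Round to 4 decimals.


FISTA on f(x) = 7*x^2 - 7*x + 1.55*|x|
L = 14, alpha = 0.0232
Iteration 1: beta = 0.0, y = 4.1081 + 0.0*(4.1081 - 4.1081) = 4.1081
  grad(y) = 50.5134, v = y - alpha*grad = 2.9362
  prox(v) = soft_thresh(2.9362, 0.036) = 2.9002
Iteration 2: beta = 0.3333, y = 2.9002 + 0.3333*(2.9002 - 4.1081) = 2.4976
  grad(y) = 27.9665, v = y - alpha*grad = 1.8488
  prox(v) = soft_thresh(1.8488, 0.036) = 1.8128
Iteration 3: beta = 0.5, y = 1.8128 + 0.5*(1.8128 - 2.9002) = 1.2691
  grad(y) = 10.7677, v = y - alpha*grad = 1.0193
  prox(v) = soft_thresh(1.0193, 0.036) = 0.9834
Iteration 4: beta = 0.6, y = 0.9834 + 0.6*(0.9834 - 1.8128) = 0.4857
  grad(y) = -0.2007, v = y - alpha*grad = 0.4903
  prox(v) = soft_thresh(0.4903, 0.036) = 0.4544
f(x_4) = 7*0.4544^2 - 7*0.4544 + 1.55*|0.4544| = -1.0312


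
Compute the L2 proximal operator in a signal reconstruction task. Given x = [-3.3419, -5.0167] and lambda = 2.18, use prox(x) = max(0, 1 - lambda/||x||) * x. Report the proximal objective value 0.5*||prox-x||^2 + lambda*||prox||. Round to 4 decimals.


Step 1: Compute ||x||.
||x|| = 6.0279
Step 2: Compute scaling factor.
scale = max(0, 1 - 2.18/6.0279) = 0.6383
Step 3: prox(x) = [-2.1333, -3.2024]
||prox(x)|| = 3.8479
Step 4: Proximal objective.
0.5*||prox-x||^2 = 2.3762
lambda*||prox|| = 8.3884
Total = 10.7646


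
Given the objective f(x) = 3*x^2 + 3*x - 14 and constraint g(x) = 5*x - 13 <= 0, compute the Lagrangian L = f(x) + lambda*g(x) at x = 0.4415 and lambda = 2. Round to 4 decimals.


Step 1: Evaluate f(x).
f(0.4415) = 3*0.4415^2 + 3*0.4415 - 14 = -12.0907
Step 2: Evaluate g(x).
g(0.4415) = 5*0.4415 - 13 = -10.7925
Step 3: Compute Lagrangian.
L = -12.0907 + 2*-10.7925 = -33.6757


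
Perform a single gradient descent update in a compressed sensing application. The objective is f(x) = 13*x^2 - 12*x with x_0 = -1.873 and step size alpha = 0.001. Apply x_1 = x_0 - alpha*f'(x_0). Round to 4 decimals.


We compute the gradient at x_0 and apply the update.
f'(x) = 26*x - 12
f'(-1.873) = 26*-1.873 - 12 = -60.698
x_1 = -1.873 - 0.001*-60.698 = -1.8123


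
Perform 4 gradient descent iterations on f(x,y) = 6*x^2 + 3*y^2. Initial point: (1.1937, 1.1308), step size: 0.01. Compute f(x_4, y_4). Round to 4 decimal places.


Gradient descent on f(x,y) = 6*x^2 + 3*y^2.
Starting point: (1.1937, 1.1308), alpha = 0.01
Step 1: grad_x = 2*6*1.1937 = 14.3244, grad_y = 2*3*1.1308 = 6.7848
  x_1 = 1.1937 - 0.01*14.3244 = 1.0505
  y_1 = 1.1308 - 0.01*6.7848 = 1.063
Step 2: grad_x = 2*6*1.0505 = 12.6055, grad_y = 2*3*1.063 = 6.3777
  x_2 = 1.0505 - 0.01*12.6055 = 0.9244
  y_2 = 1.063 - 0.01*6.3777 = 0.9992
Step 3: grad_x = 2*6*0.9244 = 11.0928, grad_y = 2*3*0.9992 = 5.995
  x_3 = 0.9244 - 0.01*11.0928 = 0.8135
  y_3 = 0.9992 - 0.01*5.995 = 0.9392
Step 4: grad_x = 2*6*0.8135 = 9.7617, grad_y = 2*3*0.9392 = 5.6353
  x_4 = 0.8135 - 0.01*9.7617 = 0.7159
  y_4 = 0.9392 - 0.01*5.6353 = 0.8829
f(0.7159, 0.8829) = 6*0.7159^2 + 3*0.8829^2 = 5.4131


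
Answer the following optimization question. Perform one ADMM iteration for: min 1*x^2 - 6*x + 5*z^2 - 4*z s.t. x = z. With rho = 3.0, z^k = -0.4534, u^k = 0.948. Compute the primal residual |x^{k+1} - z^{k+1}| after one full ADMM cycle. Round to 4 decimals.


ADMM iteration with rho = 3.0, z^k = -0.4534, u^k = 0.948
Step 1: x-update.
Minimize 1*x^2 - 6*x + (3.0/2)*(x + 0.4534 + 0.948)^2
FOC: (2*1 + 3.0)*x = 6 + 3.0*(-0.4534 - 0.948)
x^{k+1} = 0.3592
Step 2: z-update.
Minimize 5*z^2 - 4*z + (3.0/2)*(0.3592 - z + 0.948)^2
FOC: (2*5 + 3.0)*z = 4 + 3.0*(0.3592 + 0.948)
z^{k+1} = 0.6093
Step 3: u-update.
u^{k+1} = 0.948 + 0.3592 - 0.6093 = 0.6978
Step 4: Primal residual = |0.3592 - 0.6093| = 0.2502


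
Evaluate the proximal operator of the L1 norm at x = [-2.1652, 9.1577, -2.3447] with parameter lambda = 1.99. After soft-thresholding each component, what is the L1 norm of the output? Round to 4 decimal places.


Soft-thresholding with lambda = 1.99:
prox(-2.1652) = sign(-2.1652)*max(|-2.1652| - 1.99, 0) = -0.1752
prox(9.1577) = sign(9.1577)*max(|9.1577| - 1.99, 0) = 7.1677
prox(-2.3447) = sign(-2.3447)*max(|-2.3447| - 1.99, 0) = -0.3547
prox(x) = [-0.1752, 7.1677, -0.3547]
||prox(x)||_1 = 0.1752 + 7.1677 + 0.3547 = 7.6976


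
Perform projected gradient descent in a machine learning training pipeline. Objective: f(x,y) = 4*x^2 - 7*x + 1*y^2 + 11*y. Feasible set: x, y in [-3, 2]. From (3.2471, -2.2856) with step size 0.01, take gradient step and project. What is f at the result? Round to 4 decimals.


Step 1: Compute gradient at (3.2471, -2.2856).
grad_x = 2*4*3.2471 - 7 = 18.9768
grad_y = 2*1*-2.2856 + 11 = 6.4288
Step 2: Gradient step.
x_raw = 3.2471 - 0.01*18.9768 = 3.0573
y_raw = -2.2856 - 0.01*6.4288 = -2.3499
Step 3: Project onto [-3, 2].
x_proj = clip(3.0573) = 2.0
y_proj = clip(-2.3499) = -2.3499
Step 4: Evaluate f.
f(2.0, -2.3499) = -18.3268


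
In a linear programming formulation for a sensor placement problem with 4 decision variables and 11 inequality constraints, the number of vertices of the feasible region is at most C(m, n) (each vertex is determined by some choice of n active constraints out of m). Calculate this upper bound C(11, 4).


Each vertex corresponds to some choice of n active constraints out of m, so the number of vertices is at most C(m, n) = m! / (n!(m-n)!).
m = 11, n = 4
Numerator: 11 * 10 * 9 * 8
Denominator: 4! = 24
C(11, 4) = 330


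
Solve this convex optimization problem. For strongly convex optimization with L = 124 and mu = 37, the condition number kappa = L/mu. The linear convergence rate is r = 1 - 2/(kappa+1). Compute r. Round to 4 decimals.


Step 1: Compute the condition number.
kappa = L/mu = 124/37 = 3.3514
Step 2: Compute the convergence rate.
r = 1 - 2/(kappa + 1) = 1 - 2*mu/(L + mu) = (L - mu)/(L + mu) = 87/161 = 0.5404


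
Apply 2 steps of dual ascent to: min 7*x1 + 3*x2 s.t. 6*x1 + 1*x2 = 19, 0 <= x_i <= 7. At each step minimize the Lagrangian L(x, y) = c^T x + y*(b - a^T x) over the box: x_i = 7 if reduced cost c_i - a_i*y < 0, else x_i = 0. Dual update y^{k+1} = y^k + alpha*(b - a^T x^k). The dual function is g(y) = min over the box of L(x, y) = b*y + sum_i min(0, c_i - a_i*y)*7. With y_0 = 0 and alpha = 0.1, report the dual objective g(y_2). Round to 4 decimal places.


Dual ascent for LP: min 7*x1 + 3*x2, 6*x1 + 1*x2 = 19, 0 <= x_i <= 7
Step 1: y^k = 0.0, reduced costs: (7.0, 3.0)
  x^k = (0.0, 0.0), subgradient = b - a^T x = 19.0
  y^{k+1} = 0.0 + 0.1*19.0 = 1.9
Step 2: y^k = 1.9, reduced costs: (-4.4, 1.1)
  x^k = (7.0, 0.0), subgradient = b - a^T x = -23.0
  y^{k+1} = 1.9 + 0.1*-23.0 = -0.4
Dual objective at y_2 = -0.4: reduced costs (9.4, 3.4), box minimizer x = (0.0, 0.0)
g(y_2) = b*y + (c1 - a1*y)*x1 + (c2 - a2*y)*x2 = 19*(-0.4) + 9.4*0.0 + 3.4*0.0 = -7.6 + 0.0 + 0.0 = -7.6


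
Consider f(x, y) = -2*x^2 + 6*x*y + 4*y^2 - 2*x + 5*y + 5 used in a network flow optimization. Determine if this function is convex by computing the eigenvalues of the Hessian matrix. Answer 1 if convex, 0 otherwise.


The Hessian of f(x,y) = -2*x^2 + 6*x*y + 4*y^2 - 2*x + 5*y + 5 is:
H = [[-4, 6], [6, 8]]
Trace = -4 + 8 = 4
Determinant = -4*8 - (6)^2 = -68
Discriminant = (4)^2 - 4*-68 = 288.0
Eigenvalues: lambda_1 = -6.4853, lambda_2 = 10.4853
The function is not convex.

0


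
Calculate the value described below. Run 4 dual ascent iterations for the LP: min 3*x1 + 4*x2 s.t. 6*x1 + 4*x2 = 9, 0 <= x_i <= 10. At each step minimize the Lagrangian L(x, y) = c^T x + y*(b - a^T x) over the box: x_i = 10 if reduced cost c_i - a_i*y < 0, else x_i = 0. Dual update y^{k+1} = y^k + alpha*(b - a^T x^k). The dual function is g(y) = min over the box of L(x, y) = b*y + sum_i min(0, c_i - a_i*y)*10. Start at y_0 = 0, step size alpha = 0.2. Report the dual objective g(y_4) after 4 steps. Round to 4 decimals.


Dual ascent for LP: min 3*x1 + 4*x2, 6*x1 + 4*x2 = 9, 0 <= x_i <= 10
Step 1: y^k = 0.0, reduced costs: (3.0, 4.0)
  x^k = (0.0, 0.0), subgradient = b - a^T x = 9.0
  y^{k+1} = 0.0 + 0.2*9.0 = 1.8
Step 2: y^k = 1.8, reduced costs: (-7.8, -3.2)
  x^k = (10.0, 10.0), subgradient = b - a^T x = -91.0
  y^{k+1} = 1.8 + 0.2*-91.0 = -16.4
Step 3: y^k = -16.4, reduced costs: (101.4, 69.6)
  x^k = (0.0, 0.0), subgradient = b - a^T x = 9.0
  y^{k+1} = -16.4 + 0.2*9.0 = -14.6
Step 4: y^k = -14.6, reduced costs: (90.6, 62.4)
  x^k = (0.0, 0.0), subgradient = b - a^T x = 9.0
  y^{k+1} = -14.6 + 0.2*9.0 = -12.8
Dual objective at y_4 = -12.8: reduced costs (79.8, 55.2), box minimizer x = (0.0, 0.0)
g(y_4) = b*y + (c1 - a1*y)*x1 + (c2 - a2*y)*x2 = 9*(-12.8) + 79.8*0.0 + 55.2*0.0 = -115.2 + 0.0 + 0.0 = -115.2


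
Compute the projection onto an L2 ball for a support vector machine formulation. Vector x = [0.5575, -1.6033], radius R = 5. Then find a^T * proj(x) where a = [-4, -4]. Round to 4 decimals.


Step 1: Compute ||x|| (intermediates to 6 decimals).
||x|| = sqrt(0.5575^2 + (-1.6033)^2) = 1.697462
Step 2: Project.
Since ||x|| <= R, proj = x (no scaling needed).
proj(x) = [0.5575, -1.6033]
Step 3: Dot product.
a^T * proj(x) = -4*0.5575 - 4*(-1.6033) = 4.1832


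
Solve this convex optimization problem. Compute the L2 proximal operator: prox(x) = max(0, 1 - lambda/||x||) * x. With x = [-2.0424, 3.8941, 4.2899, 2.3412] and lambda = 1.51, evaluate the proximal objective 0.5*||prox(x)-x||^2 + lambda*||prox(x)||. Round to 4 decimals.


Step 1: Compute ||x||.
||x|| = 6.5742
Step 2: Compute scaling factor.
scale = max(0, 1 - 1.51/6.5742) = 0.7703
Step 3: prox(x) = [-1.5733, 2.9997, 3.3046, 1.8035]
||prox(x)|| = 5.0642
Step 4: Proximal objective.
0.5*||prox-x||^2 = 1.1401
lambda*||prox|| = 7.6469
Total = 8.787


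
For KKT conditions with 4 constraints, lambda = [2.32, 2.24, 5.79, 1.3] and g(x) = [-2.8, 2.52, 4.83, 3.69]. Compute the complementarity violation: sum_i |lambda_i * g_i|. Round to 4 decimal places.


KKT complementary slackness check:
lambda_1 * g_1 = 2.32 * -2.8 = -6.496
lambda_2 * g_2 = 2.24 * 2.52 = 5.6448
lambda_3 * g_3 = 5.79 * 4.83 = 27.9657
lambda_4 * g_4 = 1.3 * 3.69 = 4.797
Total violation = 6.496 + 5.6448 + 27.9657 + 4.797 = 44.9035


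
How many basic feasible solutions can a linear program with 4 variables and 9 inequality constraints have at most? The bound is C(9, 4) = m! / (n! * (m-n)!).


Each vertex corresponds to some choice of n active constraints out of m, so the number of vertices is at most C(m, n) = m! / (n!(m-n)!).
m = 9, n = 4
Numerator: 9 * 8 * 7 * 6
Denominator: 4! = 24
C(9, 4) = 126


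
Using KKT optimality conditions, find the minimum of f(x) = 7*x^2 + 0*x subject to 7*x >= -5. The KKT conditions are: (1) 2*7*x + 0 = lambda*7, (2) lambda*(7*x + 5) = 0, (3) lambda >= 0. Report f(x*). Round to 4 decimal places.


Step 1: Try lambda = 0 (constraint inactive).
Stationarity: 2*7*x + 0 = 0
x* = 0/(2*7) = 0.0
Check constraint: 7*0.0 = 0.0 >= -5 -- satisfied.
Step 2: Compute optimal value.
f(x*) = 7*0.0^2 + 0*0.0 = 0.0


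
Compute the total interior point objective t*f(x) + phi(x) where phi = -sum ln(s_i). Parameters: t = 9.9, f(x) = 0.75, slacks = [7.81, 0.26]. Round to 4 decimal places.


Step 1: Compute log-barrier.
ln values: [2.0554, -1.3471]
phi = -(2.0554 - 1.3471) = -0.7083
Step 2: Compute augmented objective.
t*f(x) = 9.9*0.75 = 7.425
Total = 7.425 - 0.7083 = 6.7167


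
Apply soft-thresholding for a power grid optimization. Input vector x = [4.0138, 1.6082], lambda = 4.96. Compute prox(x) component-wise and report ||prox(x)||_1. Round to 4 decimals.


Soft-thresholding with lambda = 4.96:
prox(4.0138) = sign(4.0138)*max(|4.0138| - 4.96, 0) = 0.0
prox(1.6082) = sign(1.6082)*max(|1.6082| - 4.96, 0) = 0.0
prox(x) = [0.0, 0.0]
||prox(x)||_1 = 0.0 + 0.0 = 0.0


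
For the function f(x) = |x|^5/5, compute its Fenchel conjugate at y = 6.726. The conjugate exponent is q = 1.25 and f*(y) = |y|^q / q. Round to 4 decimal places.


The conjugate exponent q satisfies 1/p + 1/q = 1.
p = 5, so q = 5/(5 - 1) = 1.25
|y|^q = 6.726^1.25 = 10.8317
f*(6.726) = 10.8317 / 1.25 = 8.6653


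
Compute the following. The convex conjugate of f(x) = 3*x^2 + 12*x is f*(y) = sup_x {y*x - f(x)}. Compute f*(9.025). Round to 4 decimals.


f*(y) = sup_x {y*x - a*x^2 - b*x} = sup_x {(y-b)*x - a*x^2}
FOC: (y - b) - 2a*x = 0 => x* = (y - b)/(2a)
x* = (9.025 - 12)/(2*3) = -0.4958
f*(9.025) = (y-b)^2/(4a) = (9.025 - 12)^2/(4*3)
= 8.8506/12 = 0.7376


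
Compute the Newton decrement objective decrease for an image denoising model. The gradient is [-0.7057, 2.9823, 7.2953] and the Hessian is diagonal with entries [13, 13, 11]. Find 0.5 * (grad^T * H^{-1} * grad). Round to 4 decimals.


Step 1: H is diagonal, so H^(-1) * g = [-0.0543, 0.2294, 0.6632].
Step 2: g^T H^(-1) g = sum_i g_i^2 / H_ii
  = (-0.7057)^2/13 + (2.9823)^2/13 + (7.2953)^2/11
  = 0.0383 + 0.6842 + 4.8383 = 5.5608
Step 3: Objective decrease = 0.5 * g^T H^(-1) g = 2.7804


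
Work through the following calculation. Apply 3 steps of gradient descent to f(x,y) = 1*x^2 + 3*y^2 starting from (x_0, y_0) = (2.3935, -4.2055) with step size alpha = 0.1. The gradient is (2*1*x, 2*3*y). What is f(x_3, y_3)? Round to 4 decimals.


Gradient descent on f(x,y) = 1*x^2 + 3*y^2.
Starting point: (2.3935, -4.2055), alpha = 0.1
Step 1: grad_x = 2*1*2.3935 = 4.787, grad_y = 2*3*-4.2055 = -25.233
  x_1 = 2.3935 - 0.1*4.787 = 1.9148
  y_1 = -4.2055 - 0.1*-25.233 = -1.6822
Step 2: grad_x = 2*1*1.9148 = 3.8296, grad_y = 2*3*-1.6822 = -10.0932
  x_2 = 1.9148 - 0.1*3.8296 = 1.5318
  y_2 = -1.6822 - 0.1*-10.0932 = -0.6729
Step 3: grad_x = 2*1*1.5318 = 3.0637, grad_y = 2*3*-0.6729 = -4.0373
  x_3 = 1.5318 - 0.1*3.0637 = 1.2255
  y_3 = -0.6729 - 0.1*-4.0373 = -0.2692
f(1.2255, -0.2692) = 1*1.2255^2 + 3*(-0.2692)^2 = 1.7191


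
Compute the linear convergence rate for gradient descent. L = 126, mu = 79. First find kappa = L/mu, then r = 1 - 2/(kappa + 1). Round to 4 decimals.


Step 1: Compute the condition number.
kappa = L/mu = 126/79 = 1.5949
Step 2: Compute the convergence rate.
r = 1 - 2/(kappa + 1) = 1 - 2*mu/(L + mu) = (L - mu)/(L + mu) = 47/205 = 0.2293


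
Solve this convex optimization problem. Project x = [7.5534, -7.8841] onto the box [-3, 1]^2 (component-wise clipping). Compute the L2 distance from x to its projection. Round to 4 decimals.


Project each component onto [-3, 1].
clip(7.5534) = 1.0, clip(-7.8841) = -3.0
Projection = [1.0, -3.0]
Squared diffs: [42.9471, 23.8544]
Distance = sqrt(66.8015) = 8.1732


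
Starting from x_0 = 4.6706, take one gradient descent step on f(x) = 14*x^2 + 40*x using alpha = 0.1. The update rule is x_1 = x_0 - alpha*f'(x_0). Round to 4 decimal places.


We compute the gradient at x_0 and apply the update.
f'(x) = 28*x + 40
f'(4.6706) = 28*4.6706 + 40 = 170.7768
x_1 = 4.6706 - 0.1*170.7768 = -12.4071


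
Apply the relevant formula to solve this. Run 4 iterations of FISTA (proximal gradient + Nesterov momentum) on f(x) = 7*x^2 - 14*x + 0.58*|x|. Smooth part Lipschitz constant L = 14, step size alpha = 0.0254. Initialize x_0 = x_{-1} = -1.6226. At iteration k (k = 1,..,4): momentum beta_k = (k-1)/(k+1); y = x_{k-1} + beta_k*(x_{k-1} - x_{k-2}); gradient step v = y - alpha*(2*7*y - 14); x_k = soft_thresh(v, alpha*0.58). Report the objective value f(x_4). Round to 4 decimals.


FISTA on f(x) = 7*x^2 - 14*x + 0.58*|x|
L = 14, alpha = 0.0254
Iteration 1: beta = 0.0, y = -1.6226 + 0.0*(-1.6226 + 1.6226) = -1.6226
  grad(y) = -36.7164, v = y - alpha*grad = -0.69
  prox(v) = soft_thresh(-0.69, 0.0147) = -0.6753
Iteration 2: beta = 0.3333, y = -0.6753 + 0.3333*(-0.6753 + 1.6226) = -0.3595
  grad(y) = -19.0329, v = y - alpha*grad = 0.1239
  prox(v) = soft_thresh(0.1239, 0.0147) = 0.1092
Iteration 3: beta = 0.5, y = 0.1092 + 0.5*(0.1092 + 0.6753) = 0.5014
  grad(y) = -6.9797, v = y - alpha*grad = 0.6787
  prox(v) = soft_thresh(0.6787, 0.0147) = 0.664
Iteration 4: beta = 0.6, y = 0.664 + 0.6*(0.664 - 0.1092) = 0.9969
  grad(y) = -0.0437, v = y - alpha*grad = 0.998
  prox(v) = soft_thresh(0.998, 0.0147) = 0.9833
f(x_4) = 7*0.9833^2 - 14*0.9833 + 0.58*|0.9833| = -6.4277


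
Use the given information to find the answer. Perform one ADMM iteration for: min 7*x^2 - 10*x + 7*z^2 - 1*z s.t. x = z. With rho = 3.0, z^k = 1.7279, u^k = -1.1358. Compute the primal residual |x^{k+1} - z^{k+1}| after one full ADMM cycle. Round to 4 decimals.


ADMM iteration with rho = 3.0, z^k = 1.7279, u^k = -1.1358
Step 1: x-update.
Minimize 7*x^2 - 10*x + (3.0/2)*(x - 1.7279 - 1.1358)^2
FOC: (2*7 + 3.0)*x = 10 + 3.0*(1.7279 + 1.1358)
x^{k+1} = 1.0936
Step 2: z-update.
Minimize 7*z^2 - 1*z + (3.0/2)*(1.0936 - z - 1.1358)^2
FOC: (2*7 + 3.0)*z = 1 + 3.0*(1.0936 - 1.1358)
z^{k+1} = 0.0514
Step 3: u-update.
u^{k+1} = -1.1358 + 1.0936 - 0.0514 = -0.0936
Step 4: Primal residual = |1.0936 - 0.0514| = 1.0422


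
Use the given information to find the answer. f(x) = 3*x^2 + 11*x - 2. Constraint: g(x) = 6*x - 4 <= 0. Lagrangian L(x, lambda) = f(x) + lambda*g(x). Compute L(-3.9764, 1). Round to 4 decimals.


Step 1: Evaluate f(x).
f(-3.9764) = 3*(-3.9764)^2 + 11*(-3.9764) - 2 = 1.6949
Step 2: Evaluate g(x).
g(-3.9764) = 6*-3.9764 - 4 = -27.8584
Step 3: Compute Lagrangian.
L = 1.6949 + 1*-27.8584 = -26.1635


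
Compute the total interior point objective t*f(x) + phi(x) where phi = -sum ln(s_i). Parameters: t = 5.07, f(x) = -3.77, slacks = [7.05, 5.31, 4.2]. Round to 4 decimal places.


Step 1: Compute log-barrier.
ln values: [1.953, 1.6696, 1.4351]
phi = -(1.953 + 1.6696 + 1.4351) = -5.0577
Step 2: Compute augmented objective.
t*f(x) = 5.07*-3.77 = -19.1139
Total = -19.1139 - 5.0577 = -24.1716


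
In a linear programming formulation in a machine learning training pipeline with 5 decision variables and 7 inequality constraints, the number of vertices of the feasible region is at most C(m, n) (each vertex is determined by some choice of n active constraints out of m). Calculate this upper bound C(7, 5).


Each vertex corresponds to some choice of n active constraints out of m, so the number of vertices is at most C(m, n) = m! / (n!(m-n)!).
m = 7, n = 5
Numerator: 7 * 6 * 5 * 4 * 3
Denominator: 5! = 120
C(7, 5) = 21


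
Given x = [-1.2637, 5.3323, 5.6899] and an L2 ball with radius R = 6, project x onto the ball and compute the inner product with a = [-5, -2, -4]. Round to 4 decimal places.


Step 1: Compute ||x|| (intermediates to 6 decimals).
||x|| = sqrt((-1.2637)^2 + 5.3323^2 + 5.6899^2) = 7.899704
Step 2: Project.
Since ||x|| > R, scale = R/||x|| = 6/7.899704 = 0.759522, proj(x) = scale * x
proj(x) = [-0.959808, 4.049999, 4.321604]
Step 3: Dot product.
a^T * proj(x) = -5*(-0.959808) - 2*4.049999 - 4*4.321604 = -20.5874


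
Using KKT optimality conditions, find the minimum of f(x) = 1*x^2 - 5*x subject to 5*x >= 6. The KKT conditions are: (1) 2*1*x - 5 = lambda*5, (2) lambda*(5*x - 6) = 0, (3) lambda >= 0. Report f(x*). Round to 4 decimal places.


Step 1: Try lambda = 0 (constraint inactive).
Stationarity: 2*1*x - 5 = 0
x* = 5/(2*1) = 2.5
Check constraint: 5*2.5 = 12.5 >= 6 -- satisfied.
Step 2: Compute optimal value.
f(x*) = 1*2.5^2 - 5*2.5 = -6.25


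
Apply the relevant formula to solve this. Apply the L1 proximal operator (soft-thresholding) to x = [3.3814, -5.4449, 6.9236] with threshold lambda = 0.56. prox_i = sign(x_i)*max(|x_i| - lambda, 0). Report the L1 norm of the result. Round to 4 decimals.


Soft-thresholding with lambda = 0.56:
prox(3.3814) = sign(3.3814)*max(|3.3814| - 0.56, 0) = 2.8214
prox(-5.4449) = sign(-5.4449)*max(|-5.4449| - 0.56, 0) = -4.8849
prox(6.9236) = sign(6.9236)*max(|6.9236| - 0.56, 0) = 6.3636
prox(x) = [2.8214, -4.8849, 6.3636]
||prox(x)||_1 = 2.8214 + 4.8849 + 6.3636 = 14.0699


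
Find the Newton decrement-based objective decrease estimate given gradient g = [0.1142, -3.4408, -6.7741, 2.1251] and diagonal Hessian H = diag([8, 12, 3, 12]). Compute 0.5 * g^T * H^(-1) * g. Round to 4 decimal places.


Step 1: H is diagonal, so H^(-1) * g = [0.0143, -0.2867, -2.258, 0.1771].
Step 2: g^T H^(-1) g = sum_i g_i^2 / H_ii
  = (0.1142)^2/8 + (-3.4408)^2/12 + (-6.7741)^2/3 + (2.1251)^2/12
  = 0.0016 + 0.9866 + 15.2961 + 0.3763 = 16.6607
Step 3: Objective decrease = 0.5 * g^T H^(-1) g = 8.3304


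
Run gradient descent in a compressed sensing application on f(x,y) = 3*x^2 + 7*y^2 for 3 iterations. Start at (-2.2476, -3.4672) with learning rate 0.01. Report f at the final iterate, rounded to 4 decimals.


Gradient descent on f(x,y) = 3*x^2 + 7*y^2.
Starting point: (-2.2476, -3.4672), alpha = 0.01
Step 1: grad_x = 2*3*-2.2476 = -13.4856, grad_y = 2*7*-3.4672 = -48.5408
  x_1 = -2.2476 - 0.01*-13.4856 = -2.1127
  y_1 = -3.4672 - 0.01*-48.5408 = -2.9818
Step 2: grad_x = 2*3*-2.1127 = -12.6765, grad_y = 2*7*-2.9818 = -41.7451
  x_2 = -2.1127 - 0.01*-12.6765 = -1.986
  y_2 = -2.9818 - 0.01*-41.7451 = -2.5643
Step 3: grad_x = 2*3*-1.986 = -11.9159, grad_y = 2*7*-2.5643 = -35.9008
  x_3 = -1.986 - 0.01*-11.9159 = -1.8668
  y_3 = -2.5643 - 0.01*-35.9008 = -2.2053
f(-1.8668, -2.2053) = 3*(-1.8668)^2 + 7*(-2.2053)^2 = 44.4995


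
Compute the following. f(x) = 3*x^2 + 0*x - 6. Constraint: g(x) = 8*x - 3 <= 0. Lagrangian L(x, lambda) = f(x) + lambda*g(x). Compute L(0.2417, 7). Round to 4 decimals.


Step 1: Evaluate f(x).
f(0.2417) = 3*0.2417^2 + 0*0.2417 - 6 = -5.8247
Step 2: Evaluate g(x).
g(0.2417) = 8*0.2417 - 3 = -1.0664
Step 3: Compute Lagrangian.
L = -5.8247 + 7*-1.0664 = -13.2895


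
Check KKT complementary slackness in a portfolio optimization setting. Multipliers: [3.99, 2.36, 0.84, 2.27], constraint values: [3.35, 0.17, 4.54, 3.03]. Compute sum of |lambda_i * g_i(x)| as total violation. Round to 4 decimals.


KKT complementary slackness check:
lambda_1 * g_1 = 3.99 * 3.35 = 13.3665
lambda_2 * g_2 = 2.36 * 0.17 = 0.4012
lambda_3 * g_3 = 0.84 * 4.54 = 3.8136
lambda_4 * g_4 = 2.27 * 3.03 = 6.8781
Total violation = 13.3665 + 0.4012 + 3.8136 + 6.8781 = 24.4594


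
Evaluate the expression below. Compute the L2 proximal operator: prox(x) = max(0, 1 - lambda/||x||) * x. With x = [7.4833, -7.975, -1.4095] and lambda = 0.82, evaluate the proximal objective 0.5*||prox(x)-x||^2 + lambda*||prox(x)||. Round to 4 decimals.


Step 1: Compute ||x||.
||x|| = 11.0267
Step 2: Compute scaling factor.
scale = max(0, 1 - 0.82/11.0267) = 0.9256
Step 3: prox(x) = [6.9268, -7.3819, -1.3047]
||prox(x)|| = 10.2067
Step 4: Proximal objective.
0.5*||prox-x||^2 = 0.3362
lambda*||prox|| = 8.3695
Total = 8.7057


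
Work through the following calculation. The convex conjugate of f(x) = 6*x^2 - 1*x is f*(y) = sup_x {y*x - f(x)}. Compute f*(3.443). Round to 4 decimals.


f*(y) = sup_x {y*x - a*x^2 - b*x} = sup_x {(y-b)*x - a*x^2}
FOC: (y - b) - 2a*x = 0 => x* = (y - b)/(2a)
x* = (3.443 + 1)/(2*6) = 0.3703
f*(3.443) = (y-b)^2/(4a) = (3.443 + 1)^2/(4*6)
= 19.7402/24 = 0.8225


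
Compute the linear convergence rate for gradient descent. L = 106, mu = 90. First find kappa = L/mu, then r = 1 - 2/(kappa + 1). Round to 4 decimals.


Step 1: Compute the condition number.
kappa = L/mu = 106/90 = 1.1778
Step 2: Compute the convergence rate.
r = 1 - 2/(kappa + 1) = 1 - 2*mu/(L + mu) = (L - mu)/(L + mu) = 16/196 = 0.0816


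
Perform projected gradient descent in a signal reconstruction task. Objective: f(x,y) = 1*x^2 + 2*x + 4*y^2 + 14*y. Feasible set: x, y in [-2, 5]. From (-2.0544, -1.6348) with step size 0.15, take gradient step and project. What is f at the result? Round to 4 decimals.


Step 1: Compute gradient at (-2.0544, -1.6348).
grad_x = 2*1*-2.0544 + 2 = -2.1088
grad_y = 2*4*-1.6348 + 14 = 0.9216
Step 2: Gradient step.
x_raw = -2.0544 - 0.15*-2.1088 = -1.7381
y_raw = -1.6348 - 0.15*0.9216 = -1.773
Step 3: Project onto [-2, 5].
x_proj = clip(-1.7381) = -1.7381
y_proj = clip(-1.773) = -1.773
Step 4: Evaluate f.
f(-1.7381, -1.773) = -12.7031


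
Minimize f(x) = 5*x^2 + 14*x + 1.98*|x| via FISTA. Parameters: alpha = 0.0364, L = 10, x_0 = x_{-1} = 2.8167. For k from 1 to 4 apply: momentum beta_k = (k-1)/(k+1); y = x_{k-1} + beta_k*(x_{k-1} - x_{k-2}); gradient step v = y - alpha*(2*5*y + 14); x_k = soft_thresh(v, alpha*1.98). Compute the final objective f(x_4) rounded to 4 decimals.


FISTA on f(x) = 5*x^2 + 14*x + 1.98*|x|
L = 10, alpha = 0.0364
Iteration 1: beta = 0.0, y = 2.8167 + 0.0*(2.8167 - 2.8167) = 2.8167
  grad(y) = 42.167, v = y - alpha*grad = 1.2818
  prox(v) = soft_thresh(1.2818, 0.0721) = 1.2097
Iteration 2: beta = 0.3333, y = 1.2097 + 0.3333*(1.2097 - 2.8167) = 0.6741
  grad(y) = 20.741, v = y - alpha*grad = -0.0809
  prox(v) = soft_thresh(-0.0809, 0.0721) = -0.0088
Iteration 3: beta = 0.5, y = -0.0088 + 0.5*(-0.0088 - 1.2097) = -0.6181
  grad(y) = 7.8192, v = y - alpha*grad = -0.9027
  prox(v) = soft_thresh(-0.9027, 0.0721) = -0.8306
Iteration 4: beta = 0.6, y = -0.8306 + 0.6*(-0.8306 + 0.0088) = -1.3237
  grad(y) = 0.7628, v = y - alpha*grad = -1.3515
  prox(v) = soft_thresh(-1.3515, 0.0721) = -1.2794
f(x_4) = 5*(-1.2794)^2 + 14*(-1.2794) + 1.98*|-1.2794| = -7.1941


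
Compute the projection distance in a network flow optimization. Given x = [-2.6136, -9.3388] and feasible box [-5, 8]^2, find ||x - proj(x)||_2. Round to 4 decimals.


Project each component onto [-5, 8].
clip(-2.6136) = -2.6136, clip(-9.3388) = -5.0
Projection = [-2.6136, -5.0]
Squared diffs: [0.0, 18.8252]
Distance = sqrt(18.8252) = 4.3388


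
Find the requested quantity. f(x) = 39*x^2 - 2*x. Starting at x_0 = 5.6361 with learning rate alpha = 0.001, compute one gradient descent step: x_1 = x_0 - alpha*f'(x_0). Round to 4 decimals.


We compute the gradient at x_0 and apply the update.
f'(x) = 78*x - 2
f'(5.6361) = 78*5.6361 - 2 = 437.6158
x_1 = 5.6361 - 0.001*437.6158 = 5.1985


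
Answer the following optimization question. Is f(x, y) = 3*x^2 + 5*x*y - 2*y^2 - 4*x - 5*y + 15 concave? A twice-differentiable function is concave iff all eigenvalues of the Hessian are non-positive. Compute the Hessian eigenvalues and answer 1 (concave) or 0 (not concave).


The Hessian of f(x,y) = 3*x^2 + 5*x*y - 2*y^2 - 4*x - 5*y + 15 is:
H = [[6, 5], [5, -4]]
Trace = 6 - 4 = 2
Determinant = 6*-4 - (5)^2 = -49
Discriminant = (2)^2 - 4*-49 = 200.0
Eigenvalues: lambda_1 = -6.0711, lambda_2 = 8.0711
The function is not concave.

0


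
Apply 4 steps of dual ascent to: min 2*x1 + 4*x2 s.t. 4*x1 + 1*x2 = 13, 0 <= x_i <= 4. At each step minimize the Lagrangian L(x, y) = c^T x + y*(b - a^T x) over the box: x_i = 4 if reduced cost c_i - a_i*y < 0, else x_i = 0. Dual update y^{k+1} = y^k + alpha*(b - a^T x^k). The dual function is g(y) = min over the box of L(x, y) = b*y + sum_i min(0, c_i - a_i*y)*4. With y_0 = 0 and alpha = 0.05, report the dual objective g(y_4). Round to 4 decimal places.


Dual ascent for LP: min 2*x1 + 4*x2, 4*x1 + 1*x2 = 13, 0 <= x_i <= 4
Step 1: y^k = 0.0, reduced costs: (2.0, 4.0)
  x^k = (0.0, 0.0), subgradient = b - a^T x = 13.0
  y^{k+1} = 0.0 + 0.05*13.0 = 0.65
Step 2: y^k = 0.65, reduced costs: (-0.6, 3.35)
  x^k = (4.0, 0.0), subgradient = b - a^T x = -3.0
  y^{k+1} = 0.65 + 0.05*-3.0 = 0.5
Step 3: y^k = 0.5, reduced costs: (0.0, 3.5)
  x^k = (0.0, 0.0), subgradient = b - a^T x = 13.0
  y^{k+1} = 0.5 + 0.05*13.0 = 1.15
Step 4: y^k = 1.15, reduced costs: (-2.6, 2.85)
  x^k = (4.0, 0.0), subgradient = b - a^T x = -3.0
  y^{k+1} = 1.15 + 0.05*-3.0 = 1.0
Dual objective at y_4 = 1.0: reduced costs (-2.0, 3.0), box minimizer x = (4.0, 0.0)
g(y_4) = b*y + (c1 - a1*y)*x1 + (c2 - a2*y)*x2 = 13*1.0 + (-2.0)*4.0 + 3.0*0.0 = 13.0 - 8.0 + 0.0 = 5.0


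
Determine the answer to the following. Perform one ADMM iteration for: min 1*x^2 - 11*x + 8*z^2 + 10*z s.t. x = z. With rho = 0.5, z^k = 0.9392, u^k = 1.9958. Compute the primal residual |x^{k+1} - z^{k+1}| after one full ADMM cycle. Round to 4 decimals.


ADMM iteration with rho = 0.5, z^k = 0.9392, u^k = 1.9958
Step 1: x-update.
Minimize 1*x^2 - 11*x + (0.5/2)*(x - 0.9392 + 1.9958)^2
FOC: (2*1 + 0.5)*x = 11 + 0.5*(0.9392 - 1.9958)
x^{k+1} = 4.1887
Step 2: z-update.
Minimize 8*z^2 + 10*z + (0.5/2)*(4.1887 - z + 1.9958)^2
FOC: (2*8 + 0.5)*z = -10 + 0.5*(4.1887 + 1.9958)
z^{k+1} = -0.4187
Step 3: u-update.
u^{k+1} = 1.9958 + 4.1887 + 0.4187 = 6.6031
Step 4: Primal residual = |4.1887 + 0.4187| = 4.6073


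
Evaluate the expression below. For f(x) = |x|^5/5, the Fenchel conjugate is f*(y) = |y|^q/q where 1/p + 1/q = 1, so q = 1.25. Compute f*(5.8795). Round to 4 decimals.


The conjugate exponent q satisfies 1/p + 1/q = 1.
p = 5, so q = 5/(5 - 1) = 1.25
|y|^q = 5.8795^1.25 = 9.1554
f*(5.8795) = 9.1554 / 1.25 = 7.3243


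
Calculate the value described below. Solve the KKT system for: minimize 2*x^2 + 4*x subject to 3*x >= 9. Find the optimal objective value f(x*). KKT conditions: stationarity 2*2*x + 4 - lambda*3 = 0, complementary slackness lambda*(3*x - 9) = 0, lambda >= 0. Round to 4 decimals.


Step 1: Try lambda = 0 (constraint inactive).
x_unc = -4/(2*2) = -1.0
Check: 3*-1.0 = -3.0 < 9 -- violated!
Step 2: Constraint must be active: 3*x = 9
x* = 9/3 = 3.0
lambda = (2*2*3.0 + 4)/3 = 5.3333
Step 3: Compute optimal value.
f(x*) = 2*3.0^2 + 4*3.0 = 30.0


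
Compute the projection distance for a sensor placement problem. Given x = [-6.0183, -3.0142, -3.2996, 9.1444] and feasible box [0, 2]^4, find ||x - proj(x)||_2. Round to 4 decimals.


Project each component onto [0, 2].
clip(-6.0183) = 0.0, clip(-3.0142) = 0.0, clip(-3.2996) = 0.0, clip(9.1444) = 2.0
Projection = [0.0, 0.0, 0.0, 2.0]
Squared diffs: [36.2199, 9.0854, 10.8874, 51.0425]
Distance = sqrt(107.2352) = 10.3554


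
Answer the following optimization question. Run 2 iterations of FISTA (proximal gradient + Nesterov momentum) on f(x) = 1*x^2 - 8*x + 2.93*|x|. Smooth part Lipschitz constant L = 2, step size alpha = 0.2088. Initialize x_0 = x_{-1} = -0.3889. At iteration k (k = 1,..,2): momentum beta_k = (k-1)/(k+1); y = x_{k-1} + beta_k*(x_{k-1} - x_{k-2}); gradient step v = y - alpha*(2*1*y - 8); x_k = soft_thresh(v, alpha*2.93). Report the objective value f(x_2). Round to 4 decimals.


FISTA on f(x) = 1*x^2 - 8*x + 2.93*|x|
L = 2, alpha = 0.2088
Iteration 1: beta = 0.0, y = -0.3889 + 0.0*(-0.3889 + 0.3889) = -0.3889
  grad(y) = -8.7778, v = y - alpha*grad = 1.4439
  prox(v) = soft_thresh(1.4439, 0.6118) = 0.8321
Iteration 2: beta = 0.3333, y = 0.8321 + 0.3333*(0.8321 + 0.3889) = 1.2391
  grad(y) = -5.5217, v = y - alpha*grad = 2.3921
  prox(v) = soft_thresh(2.3921, 0.6118) = 1.7803
f(x_2) = 1*1.7803^2 - 8*1.7803 + 2.93*|1.7803| = -5.8566


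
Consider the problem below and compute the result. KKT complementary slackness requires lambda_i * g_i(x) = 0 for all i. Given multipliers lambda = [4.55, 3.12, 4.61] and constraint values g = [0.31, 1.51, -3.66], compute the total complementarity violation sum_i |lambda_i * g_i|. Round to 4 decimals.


KKT complementary slackness check:
lambda_1 * g_1 = 4.55 * 0.31 = 1.4105
lambda_2 * g_2 = 3.12 * 1.51 = 4.7112
lambda_3 * g_3 = 4.61 * -3.66 = -16.8726
Total violation = 1.4105 + 4.7112 + 16.8726 = 22.9943


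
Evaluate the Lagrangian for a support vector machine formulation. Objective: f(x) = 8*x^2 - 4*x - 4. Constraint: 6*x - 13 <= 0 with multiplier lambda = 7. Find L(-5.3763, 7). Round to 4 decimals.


Step 1: Evaluate f(x).
f(-5.3763) = 8*(-5.3763)^2 - 4*(-5.3763) - 4 = 248.742
Step 2: Evaluate g(x).
g(-5.3763) = 6*-5.3763 - 13 = -45.2578
Step 3: Compute Lagrangian.
L = 248.742 + 7*-45.2578 = -68.0626


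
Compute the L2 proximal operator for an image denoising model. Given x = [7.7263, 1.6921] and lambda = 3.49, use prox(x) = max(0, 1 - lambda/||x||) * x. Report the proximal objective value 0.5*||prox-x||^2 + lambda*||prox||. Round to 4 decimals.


Step 1: Compute ||x||.
||x|| = 7.9094
Step 2: Compute scaling factor.
scale = max(0, 1 - 3.49/7.9094) = 0.5588
Step 3: prox(x) = [4.3171, 0.9455]
||prox(x)|| = 4.4194
Step 4: Proximal objective.
0.5*||prox-x||^2 = 6.0901
lambda*||prox|| = 15.4237
Total = 21.5138


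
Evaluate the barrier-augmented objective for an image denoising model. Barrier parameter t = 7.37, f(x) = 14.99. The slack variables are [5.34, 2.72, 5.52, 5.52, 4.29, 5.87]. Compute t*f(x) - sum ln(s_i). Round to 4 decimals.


Step 1: Compute log-barrier.
ln values: [1.6752, 1.0006, 1.7084, 1.7084, 1.4563, 1.7699]
phi = -(1.6752 + 1.0006 + 1.7084 + 1.7084 + 1.4563 + 1.7699) = -9.3188
Step 2: Compute augmented objective.
t*f(x) = 7.37*14.99 = 110.4763
Total = 110.4763 - 9.3188 = 101.1575


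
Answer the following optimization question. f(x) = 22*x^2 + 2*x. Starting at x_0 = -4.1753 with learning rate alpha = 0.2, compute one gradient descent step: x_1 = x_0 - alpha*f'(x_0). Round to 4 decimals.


We compute the gradient at x_0 and apply the update.
f'(x) = 44*x + 2
f'(-4.1753) = 44*-4.1753 + 2 = -181.7132
x_1 = -4.1753 - 0.2*-181.7132 = 32.1673


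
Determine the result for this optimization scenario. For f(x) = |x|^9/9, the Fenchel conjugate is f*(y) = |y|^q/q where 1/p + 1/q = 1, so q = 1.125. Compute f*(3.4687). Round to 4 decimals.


The conjugate exponent q satisfies 1/p + 1/q = 1.
p = 9, so q = 9/(9 - 1) = 1.125
|y|^q = 3.4687^1.125 = 4.0522
f*(3.4687) = 4.0522 / 1.125 = 3.6019


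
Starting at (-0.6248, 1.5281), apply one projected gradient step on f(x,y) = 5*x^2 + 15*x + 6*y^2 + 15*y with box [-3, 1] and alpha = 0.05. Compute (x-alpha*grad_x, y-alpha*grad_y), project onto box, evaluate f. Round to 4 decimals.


Step 1: Compute gradient at (-0.6248, 1.5281).
grad_x = 2*5*-0.6248 + 15 = 8.752
grad_y = 2*6*1.5281 + 15 = 33.3372
Step 2: Gradient step.
x_raw = -0.6248 - 0.05*8.752 = -1.0624
y_raw = 1.5281 - 0.05*33.3372 = -0.1388
Step 3: Project onto [-3, 1].
x_proj = clip(-1.0624) = -1.0624
y_proj = clip(-0.1388) = -0.1388
Step 4: Evaluate f.
f(-1.0624, -0.1388) = -12.2584


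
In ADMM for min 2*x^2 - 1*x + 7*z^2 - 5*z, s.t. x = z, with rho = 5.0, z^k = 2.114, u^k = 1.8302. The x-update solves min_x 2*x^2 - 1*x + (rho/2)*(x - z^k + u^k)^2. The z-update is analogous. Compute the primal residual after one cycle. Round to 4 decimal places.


ADMM iteration with rho = 5.0, z^k = 2.114, u^k = 1.8302
Step 1: x-update.
Minimize 2*x^2 - 1*x + (5.0/2)*(x - 2.114 + 1.8302)^2
FOC: (2*2 + 5.0)*x = 1 + 5.0*(2.114 - 1.8302)
x^{k+1} = 0.2688
Step 2: z-update.
Minimize 7*z^2 - 5*z + (5.0/2)*(0.2688 - z + 1.8302)^2
FOC: (2*7 + 5.0)*z = 5 + 5.0*(0.2688 + 1.8302)
z^{k+1} = 0.8155
Step 3: u-update.
u^{k+1} = 1.8302 + 0.2688 - 0.8155 = 1.2835
Step 4: Primal residual = |0.2688 - 0.8155| = 0.5467
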